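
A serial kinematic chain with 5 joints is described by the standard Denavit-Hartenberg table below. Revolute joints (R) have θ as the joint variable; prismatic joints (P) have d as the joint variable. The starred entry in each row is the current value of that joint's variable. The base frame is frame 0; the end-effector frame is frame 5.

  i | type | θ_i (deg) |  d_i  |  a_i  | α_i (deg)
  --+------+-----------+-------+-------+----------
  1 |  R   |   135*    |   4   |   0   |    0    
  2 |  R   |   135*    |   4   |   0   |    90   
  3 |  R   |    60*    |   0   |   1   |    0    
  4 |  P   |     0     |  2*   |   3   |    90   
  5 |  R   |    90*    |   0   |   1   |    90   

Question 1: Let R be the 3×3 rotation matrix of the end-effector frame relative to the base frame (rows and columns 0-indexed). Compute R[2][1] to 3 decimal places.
End-effector y-axis (col 1 of R) = (-0.0000,-0.8660,-0.5000)
R[2][1] = -0.5000

-0.500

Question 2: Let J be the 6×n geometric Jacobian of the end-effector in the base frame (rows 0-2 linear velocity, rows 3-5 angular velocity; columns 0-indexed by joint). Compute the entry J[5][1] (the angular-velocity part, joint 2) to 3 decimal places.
1.000

axis z_1 = (0.0000,0.0000,1.0000); lever o_n−o_1 = (-3.0000,-2.0000,7.4641)
cross product → J_v[:, 1] = (2.0000,-3.0000,0.0000)
J_ω[:, 1] = z_1
entry J[5][1] = 1.0000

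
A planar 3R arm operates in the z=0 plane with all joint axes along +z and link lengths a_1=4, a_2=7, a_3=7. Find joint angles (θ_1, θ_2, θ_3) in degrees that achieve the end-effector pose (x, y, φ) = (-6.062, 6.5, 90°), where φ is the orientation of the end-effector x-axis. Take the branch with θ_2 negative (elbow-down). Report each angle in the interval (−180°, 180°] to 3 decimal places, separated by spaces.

wrist centre = target − a_3·(cos φ, sin φ) = (-6.0620, -0.5000)
cos θ_2 = (36.9978−4²−7²)/(2·4·7) = -0.5000; θ_2 = -120.0025° (elbow-down)
β = atan2(-0.5000,-6.0620) = -175.2849°; ψ = atan2(-6.0620,0.4997) = -85.2874°
θ_1 = β − ψ = -89.9975°
θ_3 = φ − θ_1 − θ_2 = -60.0000° (wrapped to (-180°,180°])

-89.997 -120.003 -60.000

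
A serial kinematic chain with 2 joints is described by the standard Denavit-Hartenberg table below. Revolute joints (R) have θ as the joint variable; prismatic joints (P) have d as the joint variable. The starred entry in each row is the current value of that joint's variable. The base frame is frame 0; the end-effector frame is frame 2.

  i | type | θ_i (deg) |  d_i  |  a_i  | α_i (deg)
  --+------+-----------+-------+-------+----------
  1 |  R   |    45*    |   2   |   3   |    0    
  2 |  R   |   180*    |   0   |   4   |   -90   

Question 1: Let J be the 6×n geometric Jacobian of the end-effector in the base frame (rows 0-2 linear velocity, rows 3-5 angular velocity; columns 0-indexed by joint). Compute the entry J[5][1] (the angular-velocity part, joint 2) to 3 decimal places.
axis z_1 = (0.0000,0.0000,1.0000); lever o_n−o_1 = (-2.8284,-2.8284,0.0000)
cross product → J_v[:, 1] = (2.8284,-2.8284,0.0000)
J_ω[:, 1] = z_1
entry J[5][1] = 1.0000

1.000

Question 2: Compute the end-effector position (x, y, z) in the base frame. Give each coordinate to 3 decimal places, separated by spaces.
after link 1: o_1 = (2.1213, 2.1213, 2.0000)
after link 2: o_2 = (-0.7071, -0.7071, 2.0000)

-0.707 -0.707 2.000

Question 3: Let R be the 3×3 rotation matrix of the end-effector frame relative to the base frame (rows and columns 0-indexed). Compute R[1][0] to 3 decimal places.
End-effector x-axis (col 0 of R) = (-0.7071,-0.7071,0.0000)
R[1][0] = -0.7071

-0.707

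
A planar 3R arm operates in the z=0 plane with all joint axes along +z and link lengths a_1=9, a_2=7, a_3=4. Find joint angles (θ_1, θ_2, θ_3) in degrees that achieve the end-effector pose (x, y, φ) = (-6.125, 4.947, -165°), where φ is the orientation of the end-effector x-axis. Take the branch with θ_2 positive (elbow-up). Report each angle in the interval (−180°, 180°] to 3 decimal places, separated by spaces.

59.999 135.002 -0.001

wrist centre = target − a_3·(cos φ, sin φ) = (-2.2613, 5.9823)
cos θ_2 = (40.9011−9²−7²)/(2·9·7) = -0.7071; θ_2 = 135.0022° (elbow-up)
β = atan2(5.9823,-2.2613) = 110.7066°; ψ = atan2(4.9496,4.0501) = 50.7077°
θ_1 = β − ψ = 59.9989°
θ_3 = φ − θ_1 − θ_2 = -0.0011° (wrapped to (-180°,180°])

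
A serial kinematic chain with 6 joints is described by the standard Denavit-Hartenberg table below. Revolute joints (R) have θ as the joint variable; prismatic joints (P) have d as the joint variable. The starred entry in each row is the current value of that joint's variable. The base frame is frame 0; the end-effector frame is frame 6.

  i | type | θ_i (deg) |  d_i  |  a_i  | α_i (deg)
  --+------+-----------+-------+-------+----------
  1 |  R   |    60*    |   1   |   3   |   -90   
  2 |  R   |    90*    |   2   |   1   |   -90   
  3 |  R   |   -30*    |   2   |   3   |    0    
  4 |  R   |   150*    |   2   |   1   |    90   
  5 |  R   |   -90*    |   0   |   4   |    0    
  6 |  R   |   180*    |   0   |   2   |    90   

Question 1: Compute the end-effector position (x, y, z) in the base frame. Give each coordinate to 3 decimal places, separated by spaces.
after link 1: o_1 = (1.5000, 2.5981, 1.0000)
after link 2: o_2 = (-0.2321, 3.5981, 0.0000)
after link 3: o_3 = (-2.5311, 2.6160, -2.5981)
after link 4: o_4 = (-2.7811, 0.4510, -2.0981)
after link 5: o_5 = (-0.7811, 3.9151, -2.0981)
after link 6: o_6 = (-1.7811, 2.1830, -2.0981)

-1.781 2.183 -2.098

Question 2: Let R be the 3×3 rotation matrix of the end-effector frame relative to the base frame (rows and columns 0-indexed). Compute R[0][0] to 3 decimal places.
End-effector x-axis (col 0 of R) = (-0.5000,-0.8660,0.0000)
R[0][0] = -0.5000

-0.500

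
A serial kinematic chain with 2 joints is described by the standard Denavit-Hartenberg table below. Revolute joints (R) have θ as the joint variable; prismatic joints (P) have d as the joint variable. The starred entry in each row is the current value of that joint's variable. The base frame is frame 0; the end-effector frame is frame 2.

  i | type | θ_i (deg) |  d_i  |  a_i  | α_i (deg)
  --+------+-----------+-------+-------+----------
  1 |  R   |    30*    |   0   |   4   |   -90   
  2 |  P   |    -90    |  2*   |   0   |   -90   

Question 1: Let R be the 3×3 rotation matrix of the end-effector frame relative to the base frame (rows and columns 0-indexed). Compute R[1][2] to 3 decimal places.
End-effector z-axis (col 2 of R) = (0.8660,0.5000,-0.0000)
R[1][2] = 0.5000

0.500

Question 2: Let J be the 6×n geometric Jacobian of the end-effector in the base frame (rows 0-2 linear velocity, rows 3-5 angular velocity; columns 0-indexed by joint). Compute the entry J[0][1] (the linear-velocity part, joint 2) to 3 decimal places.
prismatic axis z_1 = (-0.5000,0.8660,0.0000)
J_v[:, 1] = z_1; J_ω[:, 1] = (0,0,0)
entry J[0][1] = -0.5000

-0.500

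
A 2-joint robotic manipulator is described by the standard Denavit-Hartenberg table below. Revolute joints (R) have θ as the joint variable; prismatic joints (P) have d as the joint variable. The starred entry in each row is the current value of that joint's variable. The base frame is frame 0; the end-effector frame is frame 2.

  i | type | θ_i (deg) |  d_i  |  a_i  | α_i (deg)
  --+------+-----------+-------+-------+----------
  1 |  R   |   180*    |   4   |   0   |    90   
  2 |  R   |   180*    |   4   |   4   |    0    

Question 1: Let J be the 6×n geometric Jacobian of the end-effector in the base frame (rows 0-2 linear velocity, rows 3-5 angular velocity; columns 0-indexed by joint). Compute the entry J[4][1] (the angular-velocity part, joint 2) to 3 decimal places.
axis z_1 = (0.0000,1.0000,0.0000); lever o_n−o_1 = (4.0000,4.0000,0.0000)
cross product → J_v[:, 1] = (0.0000,0.0000,-4.0000)
J_ω[:, 1] = z_1
entry J[4][1] = 1.0000

1.000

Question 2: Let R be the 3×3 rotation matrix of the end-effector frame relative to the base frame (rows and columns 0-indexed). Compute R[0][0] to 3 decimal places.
End-effector x-axis (col 0 of R) = (1.0000,-0.0000,0.0000)
R[0][0] = 1.0000

1.000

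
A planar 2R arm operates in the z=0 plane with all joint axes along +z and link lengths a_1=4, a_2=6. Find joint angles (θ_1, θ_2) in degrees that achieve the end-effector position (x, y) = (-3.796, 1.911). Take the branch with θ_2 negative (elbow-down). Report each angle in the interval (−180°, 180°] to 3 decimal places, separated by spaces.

-113.453 -134.996

cos θ_2 = (18.0615−4²−6²)/(2·4·6) = -0.7071; θ_2 = -134.9955° (elbow-down)
β = atan2(1.9110,-3.7960) = 153.2782°; ψ = atan2(-4.2430,-0.2423) = -93.2685°
θ_1 = β − ψ = 246.5467°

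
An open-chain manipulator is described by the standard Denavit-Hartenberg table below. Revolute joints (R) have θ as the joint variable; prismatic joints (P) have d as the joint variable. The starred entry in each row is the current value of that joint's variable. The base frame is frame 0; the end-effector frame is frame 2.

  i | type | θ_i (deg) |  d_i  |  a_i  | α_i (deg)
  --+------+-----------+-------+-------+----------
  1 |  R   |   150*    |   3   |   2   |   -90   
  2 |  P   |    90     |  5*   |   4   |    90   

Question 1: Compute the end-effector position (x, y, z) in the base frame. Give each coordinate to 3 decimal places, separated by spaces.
after link 1: o_1 = (-1.7321, 1.0000, 3.0000)
after link 2: o_2 = (-4.2321, -3.3301, -1.0000)

-4.232 -3.330 -1.000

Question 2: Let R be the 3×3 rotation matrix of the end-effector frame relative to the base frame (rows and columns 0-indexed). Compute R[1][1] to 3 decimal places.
-0.866

End-effector y-axis (col 1 of R) = (-0.5000,-0.8660,0.0000)
R[1][1] = -0.8660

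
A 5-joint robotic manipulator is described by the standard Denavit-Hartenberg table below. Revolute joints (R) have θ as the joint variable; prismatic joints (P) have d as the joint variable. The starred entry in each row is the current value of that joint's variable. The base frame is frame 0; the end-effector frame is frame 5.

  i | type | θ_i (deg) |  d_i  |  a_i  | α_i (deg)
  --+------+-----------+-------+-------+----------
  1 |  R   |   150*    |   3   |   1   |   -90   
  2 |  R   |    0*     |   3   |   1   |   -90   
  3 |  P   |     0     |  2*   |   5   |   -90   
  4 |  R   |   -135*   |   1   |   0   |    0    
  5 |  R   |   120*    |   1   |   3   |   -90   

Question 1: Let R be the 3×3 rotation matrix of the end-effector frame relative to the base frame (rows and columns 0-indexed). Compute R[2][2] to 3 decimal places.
End-effector z-axis (col 2 of R) = (-0.2241,0.1294,0.9659)
R[2][2] = 0.9659

0.966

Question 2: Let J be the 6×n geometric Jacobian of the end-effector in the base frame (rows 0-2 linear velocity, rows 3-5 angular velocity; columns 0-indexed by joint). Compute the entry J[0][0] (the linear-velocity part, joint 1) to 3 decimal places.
axis z_0 = ẑ; lever o_n−o_0 = (-9.0717,4.0829,0.2235)
cross product → J_v[:, 0] = (-4.0829,-9.0717,0.0000)
J_ω[:, 0] = z_0
entry J[0][0] = -4.0829

-4.083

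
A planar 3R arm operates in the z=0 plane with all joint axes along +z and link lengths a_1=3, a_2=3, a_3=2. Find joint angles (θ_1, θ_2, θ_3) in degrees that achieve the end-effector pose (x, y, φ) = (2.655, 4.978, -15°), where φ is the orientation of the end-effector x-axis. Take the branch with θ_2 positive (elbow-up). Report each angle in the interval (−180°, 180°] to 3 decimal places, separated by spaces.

59.997 45.013 -120.010

wrist centre = target − a_3·(cos φ, sin φ) = (0.7231, 5.4956)
cos θ_2 = (30.7250−3²−3²)/(2·3·3) = 0.7069; θ_2 = 45.0132° (elbow-up)
β = atan2(5.4956,0.7231) = 82.5038°; ψ = atan2(2.1218,5.1208) = 22.5066°
θ_1 = β − ψ = 59.9971°
θ_3 = φ − θ_1 − θ_2 = -120.0104° (wrapped to (-180°,180°])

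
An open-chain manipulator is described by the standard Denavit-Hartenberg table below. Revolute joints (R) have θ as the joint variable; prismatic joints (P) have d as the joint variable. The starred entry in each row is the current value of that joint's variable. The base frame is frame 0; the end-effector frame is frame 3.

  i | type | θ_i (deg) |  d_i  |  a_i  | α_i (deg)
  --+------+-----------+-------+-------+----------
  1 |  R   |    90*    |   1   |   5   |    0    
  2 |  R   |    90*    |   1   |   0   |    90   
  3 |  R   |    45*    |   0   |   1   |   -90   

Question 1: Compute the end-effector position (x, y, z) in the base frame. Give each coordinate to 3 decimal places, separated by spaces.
-0.707 5.000 2.707

after link 1: o_1 = (0.0000, 5.0000, 1.0000)
after link 2: o_2 = (0.0000, 5.0000, 2.0000)
after link 3: o_3 = (-0.7071, 5.0000, 2.7071)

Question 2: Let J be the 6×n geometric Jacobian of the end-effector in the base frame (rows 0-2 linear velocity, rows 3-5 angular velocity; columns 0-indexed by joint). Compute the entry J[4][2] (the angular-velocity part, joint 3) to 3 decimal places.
axis z_2 = (0.0000,1.0000,0.0000); lever o_n−o_2 = (-0.7071,0.0000,0.7071)
cross product → J_v[:, 2] = (0.7071,-0.0000,0.7071)
J_ω[:, 2] = z_2
entry J[4][2] = 1.0000

1.000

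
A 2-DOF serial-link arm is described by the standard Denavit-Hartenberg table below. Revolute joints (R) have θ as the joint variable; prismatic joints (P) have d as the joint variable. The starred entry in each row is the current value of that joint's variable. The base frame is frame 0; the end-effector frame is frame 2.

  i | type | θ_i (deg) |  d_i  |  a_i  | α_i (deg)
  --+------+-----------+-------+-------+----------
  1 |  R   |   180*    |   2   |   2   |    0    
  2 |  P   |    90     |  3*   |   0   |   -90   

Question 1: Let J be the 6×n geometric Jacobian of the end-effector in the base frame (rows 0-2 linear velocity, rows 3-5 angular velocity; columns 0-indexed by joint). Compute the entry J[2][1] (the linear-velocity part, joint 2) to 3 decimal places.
prismatic axis z_1 = (0.0000,0.0000,1.0000)
J_v[:, 1] = z_1; J_ω[:, 1] = (0,0,0)
entry J[2][1] = 1.0000

1.000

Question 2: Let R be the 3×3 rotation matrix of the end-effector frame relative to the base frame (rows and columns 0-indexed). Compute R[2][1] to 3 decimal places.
-1.000

End-effector y-axis (col 1 of R) = (0.0000,-0.0000,-1.0000)
R[2][1] = -1.0000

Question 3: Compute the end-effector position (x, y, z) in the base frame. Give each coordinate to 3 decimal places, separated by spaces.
-2.000 0.000 5.000

after link 1: o_1 = (-2.0000, 0.0000, 2.0000)
after link 2: o_2 = (-2.0000, 0.0000, 5.0000)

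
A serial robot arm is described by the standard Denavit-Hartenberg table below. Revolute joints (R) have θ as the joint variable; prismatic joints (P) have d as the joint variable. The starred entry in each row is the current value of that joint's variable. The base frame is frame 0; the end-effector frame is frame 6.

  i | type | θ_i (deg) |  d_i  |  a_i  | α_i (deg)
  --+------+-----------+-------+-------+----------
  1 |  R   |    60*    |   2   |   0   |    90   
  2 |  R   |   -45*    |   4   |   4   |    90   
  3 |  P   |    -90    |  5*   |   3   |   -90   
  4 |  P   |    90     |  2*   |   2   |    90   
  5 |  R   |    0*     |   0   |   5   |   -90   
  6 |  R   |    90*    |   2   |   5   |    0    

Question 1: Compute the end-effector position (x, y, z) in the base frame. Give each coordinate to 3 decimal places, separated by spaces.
after link 1: o_1 = (0.0000, 0.0000, 2.0000)
after link 2: o_2 = (4.8783, 0.4495, -0.8284)
after link 3: o_3 = (0.5125, -1.1124, -4.3640)
after link 4: o_4 = (1.9267, 1.3371, -4.3640)
after link 5: o_5 = (3.6945, 4.3990, -0.8284)
after link 6: o_6 = (8.7317, 3.1237, -2.2426)

8.732 3.124 -2.243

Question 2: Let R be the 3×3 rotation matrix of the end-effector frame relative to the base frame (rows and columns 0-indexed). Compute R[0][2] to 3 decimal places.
End-effector z-axis (col 2 of R) = (0.3536,0.6124,-0.7071)
R[0][2] = 0.3536

0.354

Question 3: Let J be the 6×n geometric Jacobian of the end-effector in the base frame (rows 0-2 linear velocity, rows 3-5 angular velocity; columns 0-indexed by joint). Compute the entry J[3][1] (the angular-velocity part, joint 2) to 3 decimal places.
axis z_1 = (0.8660,-0.5000,0.0000); lever o_n−o_1 = (8.7317,3.1237,-4.2426)
cross product → J_v[:, 1] = (2.1213,3.6742,7.0711)
J_ω[:, 1] = z_1
entry J[3][1] = 0.8660

0.866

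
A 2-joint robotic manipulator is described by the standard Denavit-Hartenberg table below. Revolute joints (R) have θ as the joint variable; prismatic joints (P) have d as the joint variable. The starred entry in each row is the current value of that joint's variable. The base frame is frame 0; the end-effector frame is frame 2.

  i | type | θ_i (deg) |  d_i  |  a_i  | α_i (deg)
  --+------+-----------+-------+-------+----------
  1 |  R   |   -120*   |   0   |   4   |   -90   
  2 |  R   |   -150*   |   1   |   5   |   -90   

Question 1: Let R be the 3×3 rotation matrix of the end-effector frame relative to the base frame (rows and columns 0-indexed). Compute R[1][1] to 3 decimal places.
0.500

End-effector y-axis (col 1 of R) = (-0.8660,0.5000,-0.0000)
R[1][1] = 0.5000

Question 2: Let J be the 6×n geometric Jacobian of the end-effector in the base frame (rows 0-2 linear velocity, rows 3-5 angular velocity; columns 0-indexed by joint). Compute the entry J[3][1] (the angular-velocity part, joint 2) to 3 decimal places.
0.866

axis z_1 = (0.8660,-0.5000,0.0000); lever o_n−o_1 = (3.0311,3.2500,2.5000)
cross product → J_v[:, 1] = (-1.2500,-2.1651,4.3301)
J_ω[:, 1] = z_1
entry J[3][1] = 0.8660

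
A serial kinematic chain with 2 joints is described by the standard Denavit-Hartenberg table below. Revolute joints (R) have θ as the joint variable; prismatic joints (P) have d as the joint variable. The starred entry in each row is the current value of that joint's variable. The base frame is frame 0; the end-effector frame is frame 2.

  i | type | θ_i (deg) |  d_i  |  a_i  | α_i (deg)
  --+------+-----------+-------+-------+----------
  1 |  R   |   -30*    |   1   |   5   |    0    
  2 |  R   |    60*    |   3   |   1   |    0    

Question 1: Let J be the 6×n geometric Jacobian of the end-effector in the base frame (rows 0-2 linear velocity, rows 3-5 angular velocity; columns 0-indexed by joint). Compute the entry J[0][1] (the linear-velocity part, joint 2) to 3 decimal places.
axis z_1 = (0.0000,0.0000,1.0000); lever o_n−o_1 = (0.8660,0.5000,3.0000)
cross product → J_v[:, 1] = (-0.5000,0.8660,0.0000)
J_ω[:, 1] = z_1
entry J[0][1] = -0.5000

-0.500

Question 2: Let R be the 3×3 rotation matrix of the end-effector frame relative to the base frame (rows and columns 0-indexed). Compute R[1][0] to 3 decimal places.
End-effector x-axis (col 0 of R) = (0.8660,0.5000,0.0000)
R[1][0] = 0.5000

0.500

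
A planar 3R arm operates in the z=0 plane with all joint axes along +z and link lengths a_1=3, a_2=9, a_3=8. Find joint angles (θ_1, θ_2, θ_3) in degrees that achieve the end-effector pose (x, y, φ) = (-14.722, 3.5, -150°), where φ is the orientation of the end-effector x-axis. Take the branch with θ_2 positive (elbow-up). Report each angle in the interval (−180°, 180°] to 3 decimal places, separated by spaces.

wrist centre = target − a_3·(cos φ, sin φ) = (-7.7938, 7.5000)
cos θ_2 = (116.9933−3²−9²)/(2·3·9) = 0.4999; θ_2 = 60.0082° (elbow-up)
β = atan2(7.5000,-7.7938) = 136.1005°; ψ = atan2(7.7949,7.4989) = 46.1088°
θ_1 = β − ψ = 89.9918°
θ_3 = φ − θ_1 − θ_2 = 60.0000° (wrapped to (-180°,180°])

89.992 60.008 60.000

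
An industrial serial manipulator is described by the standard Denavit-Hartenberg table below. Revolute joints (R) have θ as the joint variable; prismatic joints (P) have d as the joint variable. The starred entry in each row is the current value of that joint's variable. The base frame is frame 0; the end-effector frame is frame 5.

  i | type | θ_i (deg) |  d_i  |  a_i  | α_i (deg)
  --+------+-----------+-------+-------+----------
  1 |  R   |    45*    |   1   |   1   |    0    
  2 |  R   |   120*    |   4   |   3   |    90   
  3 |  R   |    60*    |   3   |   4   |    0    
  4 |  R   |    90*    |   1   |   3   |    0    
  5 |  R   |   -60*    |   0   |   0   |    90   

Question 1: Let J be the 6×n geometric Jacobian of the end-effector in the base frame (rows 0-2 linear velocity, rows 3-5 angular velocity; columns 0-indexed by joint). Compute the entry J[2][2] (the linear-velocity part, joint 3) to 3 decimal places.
axis z_2 = (0.2588,0.9659,0.0000); lever o_n−o_2 = (1.6130,3.7089,4.9641)
cross product → J_v[:, 2] = (4.7950,-1.2848,-0.5981)
J_ω[:, 2] = z_2
entry J[2][2] = -0.5981

-0.598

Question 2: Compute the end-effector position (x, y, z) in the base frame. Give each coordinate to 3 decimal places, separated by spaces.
after link 1: o_1 = (0.7071, 0.7071, 1.0000)
after link 2: o_2 = (-2.1907, 1.4836, 5.0000)
after link 3: o_3 = (-3.3461, 4.8990, 8.4641)
after link 4: o_4 = (-0.5777, 5.1925, 9.9641)
after link 5: o_5 = (-0.5777, 5.1925, 9.9641)

-0.578 5.192 9.964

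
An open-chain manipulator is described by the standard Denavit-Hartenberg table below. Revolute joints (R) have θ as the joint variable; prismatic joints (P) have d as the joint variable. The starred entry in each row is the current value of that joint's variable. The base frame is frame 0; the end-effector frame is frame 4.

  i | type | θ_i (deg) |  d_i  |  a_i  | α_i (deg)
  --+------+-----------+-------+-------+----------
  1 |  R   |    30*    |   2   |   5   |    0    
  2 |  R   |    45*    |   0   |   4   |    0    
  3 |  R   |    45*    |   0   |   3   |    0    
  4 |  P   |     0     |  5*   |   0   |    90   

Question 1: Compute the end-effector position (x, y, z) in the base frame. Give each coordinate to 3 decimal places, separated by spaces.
after link 1: o_1 = (4.3301, 2.5000, 2.0000)
after link 2: o_2 = (5.3654, 6.3637, 2.0000)
after link 3: o_3 = (3.8654, 8.9618, 2.0000)
after link 4: o_4 = (3.8654, 8.9618, 7.0000)

3.865 8.962 7.000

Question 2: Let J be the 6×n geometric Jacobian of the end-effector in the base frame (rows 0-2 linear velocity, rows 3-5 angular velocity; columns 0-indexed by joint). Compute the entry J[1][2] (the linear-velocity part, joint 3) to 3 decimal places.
axis z_2 = (0.0000,0.0000,1.0000); lever o_n−o_2 = (-1.5000,2.5981,5.0000)
cross product → J_v[:, 2] = (-2.5981,-1.5000,0.0000)
J_ω[:, 2] = z_2
entry J[1][2] = -1.5000

-1.500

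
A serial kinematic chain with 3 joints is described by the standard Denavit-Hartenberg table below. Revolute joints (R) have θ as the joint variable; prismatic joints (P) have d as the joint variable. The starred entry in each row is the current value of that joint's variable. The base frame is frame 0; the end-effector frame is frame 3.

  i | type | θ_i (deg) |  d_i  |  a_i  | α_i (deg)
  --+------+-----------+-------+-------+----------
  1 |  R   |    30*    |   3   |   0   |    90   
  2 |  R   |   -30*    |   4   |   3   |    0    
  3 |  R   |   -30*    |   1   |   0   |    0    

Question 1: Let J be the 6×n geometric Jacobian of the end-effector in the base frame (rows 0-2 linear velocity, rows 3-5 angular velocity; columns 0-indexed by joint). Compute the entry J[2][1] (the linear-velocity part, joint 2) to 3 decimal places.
2.598

axis z_1 = (0.5000,-0.8660,0.0000); lever o_n−o_1 = (4.7500,-3.0311,-1.5000)
cross product → J_v[:, 1] = (1.2990,0.7500,2.5981)
J_ω[:, 1] = z_1
entry J[2][1] = 2.5981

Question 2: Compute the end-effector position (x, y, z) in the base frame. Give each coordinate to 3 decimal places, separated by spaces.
after link 1: o_1 = (0.0000, 0.0000, 3.0000)
after link 2: o_2 = (4.2500, -2.1651, 1.5000)
after link 3: o_3 = (4.7500, -3.0311, 1.5000)

4.750 -3.031 1.500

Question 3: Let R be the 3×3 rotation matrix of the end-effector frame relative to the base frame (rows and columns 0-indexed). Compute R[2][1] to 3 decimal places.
End-effector y-axis (col 1 of R) = (0.7500,0.4330,0.5000)
R[2][1] = 0.5000

0.500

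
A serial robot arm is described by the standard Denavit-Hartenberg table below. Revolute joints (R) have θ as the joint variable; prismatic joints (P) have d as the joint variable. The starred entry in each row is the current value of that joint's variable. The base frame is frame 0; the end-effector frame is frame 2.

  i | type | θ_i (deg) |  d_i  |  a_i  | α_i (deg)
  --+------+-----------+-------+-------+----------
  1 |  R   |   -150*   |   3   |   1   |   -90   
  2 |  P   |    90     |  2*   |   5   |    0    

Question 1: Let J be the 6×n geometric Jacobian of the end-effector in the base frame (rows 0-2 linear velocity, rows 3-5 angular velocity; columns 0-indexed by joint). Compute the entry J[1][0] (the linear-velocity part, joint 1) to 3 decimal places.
axis z_0 = ẑ; lever o_n−o_0 = (0.1340,-2.2321,-2.0000)
cross product → J_v[:, 0] = (2.2321,0.1340,-0.0000)
J_ω[:, 0] = z_0
entry J[1][0] = 0.1340

0.134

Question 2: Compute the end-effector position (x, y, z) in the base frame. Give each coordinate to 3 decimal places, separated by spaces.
0.134 -2.232 -2.000

after link 1: o_1 = (-0.8660, -0.5000, 3.0000)
after link 2: o_2 = (0.1340, -2.2321, -2.0000)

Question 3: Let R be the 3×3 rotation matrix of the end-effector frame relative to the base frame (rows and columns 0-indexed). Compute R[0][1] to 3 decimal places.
0.866

End-effector y-axis (col 1 of R) = (0.8660,0.5000,-0.0000)
R[0][1] = 0.8660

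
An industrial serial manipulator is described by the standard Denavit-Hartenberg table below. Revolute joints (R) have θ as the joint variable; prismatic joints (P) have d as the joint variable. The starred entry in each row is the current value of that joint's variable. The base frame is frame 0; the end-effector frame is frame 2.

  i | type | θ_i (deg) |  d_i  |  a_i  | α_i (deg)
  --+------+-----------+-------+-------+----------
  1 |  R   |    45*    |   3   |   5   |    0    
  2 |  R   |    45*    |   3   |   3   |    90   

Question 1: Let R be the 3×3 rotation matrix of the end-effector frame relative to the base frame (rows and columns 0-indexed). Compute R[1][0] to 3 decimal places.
1.000

End-effector x-axis (col 0 of R) = (0.0000,1.0000,0.0000)
R[1][0] = 1.0000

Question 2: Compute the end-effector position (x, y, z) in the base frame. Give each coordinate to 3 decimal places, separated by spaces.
3.536 6.536 6.000

after link 1: o_1 = (3.5355, 3.5355, 3.0000)
after link 2: o_2 = (3.5355, 6.5355, 6.0000)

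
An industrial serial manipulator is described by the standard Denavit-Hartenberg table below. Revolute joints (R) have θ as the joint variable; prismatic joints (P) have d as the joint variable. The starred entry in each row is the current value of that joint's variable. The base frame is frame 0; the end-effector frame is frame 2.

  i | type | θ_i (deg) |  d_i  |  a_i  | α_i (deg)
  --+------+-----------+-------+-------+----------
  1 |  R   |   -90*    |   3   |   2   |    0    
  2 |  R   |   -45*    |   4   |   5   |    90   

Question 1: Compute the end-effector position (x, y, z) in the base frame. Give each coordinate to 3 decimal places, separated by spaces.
after link 1: o_1 = (0.0000, -2.0000, 3.0000)
after link 2: o_2 = (-3.5355, -5.5355, 7.0000)

-3.536 -5.536 7.000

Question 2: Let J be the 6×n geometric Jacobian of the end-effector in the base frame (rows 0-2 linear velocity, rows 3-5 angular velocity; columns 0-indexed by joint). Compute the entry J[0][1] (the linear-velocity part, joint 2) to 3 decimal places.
3.536

axis z_1 = (0.0000,0.0000,1.0000); lever o_n−o_1 = (-3.5355,-3.5355,4.0000)
cross product → J_v[:, 1] = (3.5355,-3.5355,0.0000)
J_ω[:, 1] = z_1
entry J[0][1] = 3.5355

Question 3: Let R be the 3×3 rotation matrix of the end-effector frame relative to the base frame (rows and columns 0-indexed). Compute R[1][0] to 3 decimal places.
End-effector x-axis (col 0 of R) = (-0.7071,-0.7071,0.0000)
R[1][0] = -0.7071

-0.707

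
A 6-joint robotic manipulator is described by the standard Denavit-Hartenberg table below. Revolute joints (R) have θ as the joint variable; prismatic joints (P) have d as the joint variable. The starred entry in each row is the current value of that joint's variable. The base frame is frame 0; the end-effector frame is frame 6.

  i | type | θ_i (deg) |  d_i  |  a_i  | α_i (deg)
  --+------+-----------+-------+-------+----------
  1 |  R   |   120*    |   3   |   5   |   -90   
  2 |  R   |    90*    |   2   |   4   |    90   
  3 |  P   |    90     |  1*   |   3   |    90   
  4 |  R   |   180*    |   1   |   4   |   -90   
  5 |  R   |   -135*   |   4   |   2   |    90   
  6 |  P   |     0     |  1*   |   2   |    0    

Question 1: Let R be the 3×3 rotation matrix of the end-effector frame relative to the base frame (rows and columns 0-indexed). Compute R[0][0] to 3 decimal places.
End-effector x-axis (col 0 of R) = (-0.6124,-0.3536,-0.7071)
R[0][0] = -0.6124

-0.612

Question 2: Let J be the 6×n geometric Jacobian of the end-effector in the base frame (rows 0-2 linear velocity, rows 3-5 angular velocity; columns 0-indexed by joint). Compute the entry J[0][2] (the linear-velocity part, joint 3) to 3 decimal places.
prismatic axis z_2 = (-0.5000,0.8660,0.0000)
J_v[:, 2] = z_2; J_ω[:, 2] = (0,0,0)
entry J[0][2] = -0.5000

-0.500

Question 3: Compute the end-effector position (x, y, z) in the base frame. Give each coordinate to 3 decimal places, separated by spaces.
after link 1: o_1 = (-2.5000, 4.3301, 3.0000)
after link 2: o_2 = (-4.2321, 3.3301, -1.0000)
after link 3: o_3 = (-7.3301, 2.6962, -1.0000)
after link 4: o_4 = (-3.8660, 4.6962, -2.0000)
after link 5: o_5 = (-3.0908, 0.5249, -3.4142)
after link 6: o_6 = (-4.9279, -0.5357, -4.1213)

-4.928 -0.536 -4.121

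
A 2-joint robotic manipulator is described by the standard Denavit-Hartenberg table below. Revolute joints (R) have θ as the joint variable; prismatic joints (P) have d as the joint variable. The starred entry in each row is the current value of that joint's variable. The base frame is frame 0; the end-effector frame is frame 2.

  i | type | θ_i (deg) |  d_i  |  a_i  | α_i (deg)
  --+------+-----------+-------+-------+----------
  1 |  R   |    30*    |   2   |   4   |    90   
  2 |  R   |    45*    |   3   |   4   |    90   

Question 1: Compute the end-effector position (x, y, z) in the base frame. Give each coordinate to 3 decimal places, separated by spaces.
7.414 0.816 4.828

after link 1: o_1 = (3.4641, 2.0000, 2.0000)
after link 2: o_2 = (7.4136, 0.8161, 4.8284)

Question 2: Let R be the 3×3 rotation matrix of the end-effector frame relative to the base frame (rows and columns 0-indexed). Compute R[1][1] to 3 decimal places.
-0.866

End-effector y-axis (col 1 of R) = (0.5000,-0.8660,0.0000)
R[1][1] = -0.8660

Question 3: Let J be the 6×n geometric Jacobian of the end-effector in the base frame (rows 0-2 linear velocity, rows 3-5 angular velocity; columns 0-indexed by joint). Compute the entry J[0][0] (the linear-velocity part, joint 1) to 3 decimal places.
axis z_0 = ẑ; lever o_n−o_0 = (7.4136,0.8161,4.8284)
cross product → J_v[:, 0] = (-0.8161,7.4136,0.0000)
J_ω[:, 0] = z_0
entry J[0][0] = -0.8161

-0.816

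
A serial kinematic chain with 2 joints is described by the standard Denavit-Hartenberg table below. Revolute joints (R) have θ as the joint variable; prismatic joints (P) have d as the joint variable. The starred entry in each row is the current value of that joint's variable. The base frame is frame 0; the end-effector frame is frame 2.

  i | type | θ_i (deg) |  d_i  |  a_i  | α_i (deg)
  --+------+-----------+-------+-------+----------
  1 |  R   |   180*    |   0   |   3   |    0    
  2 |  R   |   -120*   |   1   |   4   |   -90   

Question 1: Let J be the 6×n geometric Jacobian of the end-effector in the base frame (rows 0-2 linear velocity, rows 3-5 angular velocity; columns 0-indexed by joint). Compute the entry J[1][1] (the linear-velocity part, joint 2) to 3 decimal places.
axis z_1 = (0.0000,0.0000,1.0000); lever o_n−o_1 = (2.0000,3.4641,1.0000)
cross product → J_v[:, 1] = (-3.4641,2.0000,0.0000)
J_ω[:, 1] = z_1
entry J[1][1] = 2.0000

2.000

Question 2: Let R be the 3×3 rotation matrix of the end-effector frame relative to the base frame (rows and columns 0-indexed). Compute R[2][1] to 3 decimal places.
-1.000

End-effector y-axis (col 1 of R) = (-0.0000,0.0000,-1.0000)
R[2][1] = -1.0000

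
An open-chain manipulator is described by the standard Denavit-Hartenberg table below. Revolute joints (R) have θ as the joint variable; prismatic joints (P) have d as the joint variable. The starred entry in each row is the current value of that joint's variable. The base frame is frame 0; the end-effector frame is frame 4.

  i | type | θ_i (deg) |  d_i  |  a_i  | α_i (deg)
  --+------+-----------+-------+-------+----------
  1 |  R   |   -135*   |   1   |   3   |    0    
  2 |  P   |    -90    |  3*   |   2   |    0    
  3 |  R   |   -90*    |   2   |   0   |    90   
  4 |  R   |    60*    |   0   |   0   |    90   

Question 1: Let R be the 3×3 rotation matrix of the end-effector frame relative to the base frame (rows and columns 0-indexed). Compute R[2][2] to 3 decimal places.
End-effector z-axis (col 2 of R) = (0.6124,0.6124,-0.5000)
R[2][2] = -0.5000

-0.500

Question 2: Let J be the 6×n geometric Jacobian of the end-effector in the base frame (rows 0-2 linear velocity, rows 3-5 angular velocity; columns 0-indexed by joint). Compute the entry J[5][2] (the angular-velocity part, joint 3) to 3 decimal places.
axis z_2 = (0.0000,0.0000,1.0000); lever o_n−o_2 = (0.0000,0.0000,2.0000)
cross product → J_v[:, 2] = (0.0000,0.0000,0.0000)
J_ω[:, 2] = z_2
entry J[5][2] = 1.0000

1.000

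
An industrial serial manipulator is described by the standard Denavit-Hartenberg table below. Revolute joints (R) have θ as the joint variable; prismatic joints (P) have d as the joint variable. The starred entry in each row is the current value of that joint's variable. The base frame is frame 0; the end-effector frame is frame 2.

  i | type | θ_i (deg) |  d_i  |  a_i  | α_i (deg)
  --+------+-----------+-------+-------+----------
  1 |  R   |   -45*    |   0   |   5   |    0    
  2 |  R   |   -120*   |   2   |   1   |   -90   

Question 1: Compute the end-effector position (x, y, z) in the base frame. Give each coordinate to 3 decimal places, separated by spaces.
2.570 -3.794 2.000

after link 1: o_1 = (3.5355, -3.5355, 0.0000)
after link 2: o_2 = (2.5696, -3.7944, 2.0000)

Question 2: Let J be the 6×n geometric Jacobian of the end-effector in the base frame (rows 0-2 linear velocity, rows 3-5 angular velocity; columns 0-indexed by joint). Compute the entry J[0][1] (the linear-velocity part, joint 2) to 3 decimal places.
axis z_1 = (0.0000,0.0000,1.0000); lever o_n−o_1 = (-0.9659,-0.2588,2.0000)
cross product → J_v[:, 1] = (0.2588,-0.9659,0.0000)
J_ω[:, 1] = z_1
entry J[0][1] = 0.2588

0.259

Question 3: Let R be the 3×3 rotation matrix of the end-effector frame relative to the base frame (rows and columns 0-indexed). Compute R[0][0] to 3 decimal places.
-0.966

End-effector x-axis (col 0 of R) = (-0.9659,-0.2588,0.0000)
R[0][0] = -0.9659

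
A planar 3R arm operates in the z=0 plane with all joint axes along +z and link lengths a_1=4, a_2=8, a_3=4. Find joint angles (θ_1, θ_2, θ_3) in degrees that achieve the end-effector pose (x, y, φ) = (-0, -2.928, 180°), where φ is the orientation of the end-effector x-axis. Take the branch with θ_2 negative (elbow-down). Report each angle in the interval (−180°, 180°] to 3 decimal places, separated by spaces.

wrist centre = target − a_3·(cos φ, sin φ) = (4.0000, -2.9280)
cos θ_2 = (24.5732−4²−8²)/(2·4·8) = -0.8660; θ_2 = -150.0021° (elbow-down)
β = atan2(-2.9280,4.0000) = -36.2041°; ψ = atan2(-3.9997,-2.9284) = -126.2092°
θ_1 = β − ψ = 90.0050°
θ_3 = φ − θ_1 − θ_2 = -120.0029° (wrapped to (-180°,180°])

90.005 -150.002 -120.003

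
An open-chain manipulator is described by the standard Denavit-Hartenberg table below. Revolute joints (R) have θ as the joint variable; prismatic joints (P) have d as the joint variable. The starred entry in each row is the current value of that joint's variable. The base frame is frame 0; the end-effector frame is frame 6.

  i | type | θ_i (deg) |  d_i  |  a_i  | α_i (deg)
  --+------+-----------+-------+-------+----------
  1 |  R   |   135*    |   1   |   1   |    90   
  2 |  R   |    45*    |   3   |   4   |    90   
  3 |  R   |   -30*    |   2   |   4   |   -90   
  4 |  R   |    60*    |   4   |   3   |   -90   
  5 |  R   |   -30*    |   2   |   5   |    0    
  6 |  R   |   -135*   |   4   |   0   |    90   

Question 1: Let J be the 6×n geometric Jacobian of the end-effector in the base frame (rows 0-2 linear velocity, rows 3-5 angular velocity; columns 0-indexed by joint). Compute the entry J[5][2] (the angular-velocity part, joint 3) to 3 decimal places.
-0.707

axis z_2 = (-0.5000,0.5000,-0.7071); lever o_n−o_2 = (4.0875,2.1276,9.0059)
cross product → J_v[:, 2] = (6.0073,1.6126,-3.1075)
J_ω[:, 2] = z_2
entry J[5][2] = -0.7071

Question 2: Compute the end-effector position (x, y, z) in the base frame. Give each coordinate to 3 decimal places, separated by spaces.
3.502 6.956 12.834

after link 1: o_1 = (-0.7071, 0.7071, 1.0000)
after link 2: o_2 = (-0.5858, 4.8284, 3.8284)
after link 3: o_3 = (-4.7321, 6.1463, 4.8637)
after link 4: o_4 = (-3.1634, 8.4159, 9.0336)
after link 5: o_5 = (-0.2230, 8.2312, 13.5414)
after link 6: o_6 = (3.5017, 6.9560, 12.8343)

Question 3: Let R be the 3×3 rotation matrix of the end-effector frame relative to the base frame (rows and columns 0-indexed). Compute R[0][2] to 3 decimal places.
End-effector z-axis (col 2 of R) = (-0.3603,-0.7312,-0.5792)
R[0][2] = -0.3603

-0.360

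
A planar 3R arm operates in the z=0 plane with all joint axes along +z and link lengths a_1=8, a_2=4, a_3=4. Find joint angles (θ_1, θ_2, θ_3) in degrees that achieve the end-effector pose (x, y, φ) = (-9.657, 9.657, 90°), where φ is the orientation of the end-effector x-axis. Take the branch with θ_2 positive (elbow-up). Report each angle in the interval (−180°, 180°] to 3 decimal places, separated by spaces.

wrist centre = target − a_3·(cos φ, sin φ) = (-9.6570, 5.6570)
cos θ_2 = (125.2593−8²−4²)/(2·8·4) = 0.7072; θ_2 = 44.9943° (elbow-up)
β = atan2(5.6570,-9.6570) = 149.6385°; ψ = atan2(2.8281,10.8287) = 14.6371°
θ_1 = β − ψ = 135.0015°
θ_3 = φ − θ_1 − θ_2 = -89.9958° (wrapped to (-180°,180°])

135.001 44.994 -89.996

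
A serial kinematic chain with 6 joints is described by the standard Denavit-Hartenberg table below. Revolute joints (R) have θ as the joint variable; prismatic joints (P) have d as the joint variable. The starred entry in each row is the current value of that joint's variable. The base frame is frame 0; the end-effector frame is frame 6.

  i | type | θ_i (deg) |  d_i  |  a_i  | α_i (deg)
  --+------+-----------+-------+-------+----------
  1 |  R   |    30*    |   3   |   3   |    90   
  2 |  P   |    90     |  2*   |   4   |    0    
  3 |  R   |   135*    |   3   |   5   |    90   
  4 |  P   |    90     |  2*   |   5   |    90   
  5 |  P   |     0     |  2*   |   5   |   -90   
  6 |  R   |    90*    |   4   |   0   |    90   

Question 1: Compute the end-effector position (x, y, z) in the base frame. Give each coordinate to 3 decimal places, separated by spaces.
after link 1: o_1 = (2.5981, 1.5000, 3.0000)
after link 2: o_2 = (3.5981, -0.2321, 7.0000)
after link 3: o_3 = (2.0362, -4.5979, 3.4645)
after link 4: o_4 = (3.3115, -9.6351, 4.8787)
after link 5: o_5 = (4.5867, -14.6724, 3.4645)
after link 6: o_6 = (2.1372, -16.0866, 6.2929)

2.137 -16.087 6.293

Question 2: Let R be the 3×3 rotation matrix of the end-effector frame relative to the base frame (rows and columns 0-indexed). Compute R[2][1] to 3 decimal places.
0.707

End-effector y-axis (col 1 of R) = (-0.6124,-0.3536,0.7071)
R[2][1] = 0.7071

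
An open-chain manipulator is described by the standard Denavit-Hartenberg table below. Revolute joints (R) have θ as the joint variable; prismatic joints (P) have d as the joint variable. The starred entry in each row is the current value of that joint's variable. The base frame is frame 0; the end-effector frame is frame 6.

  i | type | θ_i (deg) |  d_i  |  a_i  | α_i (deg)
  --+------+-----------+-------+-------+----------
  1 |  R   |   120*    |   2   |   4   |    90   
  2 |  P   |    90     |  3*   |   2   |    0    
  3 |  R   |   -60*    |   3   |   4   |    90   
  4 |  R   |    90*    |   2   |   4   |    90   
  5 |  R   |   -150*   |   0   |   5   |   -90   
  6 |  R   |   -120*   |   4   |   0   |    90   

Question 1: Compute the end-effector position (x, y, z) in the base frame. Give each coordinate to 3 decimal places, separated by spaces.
after link 1: o_1 = (-2.0000, 3.4641, 2.0000)
after link 2: o_2 = (0.5981, 4.9641, 4.0000)
after link 3: o_3 = (1.4641, 9.4641, 6.0000)
after link 4: o_4 = (4.4282, 12.3301, 4.2679)
after link 5: o_5 = (1.3032, 9.0825, 6.4330)
after link 6: o_6 = (3.9013, 8.5825, 9.4330)

3.901 8.583 9.433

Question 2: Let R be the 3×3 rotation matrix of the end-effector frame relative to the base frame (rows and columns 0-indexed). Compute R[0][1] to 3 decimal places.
End-effector y-axis (col 1 of R) = (0.6495,-0.1250,0.7500)
R[0][1] = 0.6495

0.650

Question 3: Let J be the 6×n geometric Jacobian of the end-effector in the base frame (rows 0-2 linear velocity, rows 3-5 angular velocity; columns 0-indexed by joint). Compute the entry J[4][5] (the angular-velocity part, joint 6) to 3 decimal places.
-0.125

axis z_5 = (0.6495,-0.1250,0.7500); lever o_n−o_5 = (2.5981,-0.5000,3.0000)
cross product → J_v[:, 5] = (-0.0000,0.0000,0.0000)
J_ω[:, 5] = z_5
entry J[4][5] = -0.1250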